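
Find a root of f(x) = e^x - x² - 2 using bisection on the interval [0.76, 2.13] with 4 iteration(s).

f(x) = e^x - x² - 2
Initial interval: [0.76, 2.13]

Iteration 1:
  c_1 = (0.760000 + 2.130000)/2 = 1.445000
  f(c_1) = f(1.445000) = 0.153827
  f(a) × f(c) < 0, new interval: [0.760000, 1.445000]
Iteration 2:
  c_2 = (0.760000 + 1.445000)/2 = 1.102500
  f(c_2) = f(1.102500) = -0.203820
  f(a) × f(c) ≥ 0, new interval: [1.102500, 1.445000]
Iteration 3:
  c_3 = (1.102500 + 1.445000)/2 = 1.273750
  f(c_3) = f(1.273750) = -0.048208
  f(a) × f(c) ≥ 0, new interval: [1.273750, 1.445000]
Iteration 4:
  c_4 = (1.273750 + 1.445000)/2 = 1.359375
  f(c_4) = f(1.359375) = 0.045859
  f(a) × f(c) < 0, new interval: [1.273750, 1.359375]

After 4 iteration(s), the approximation is c_4 = 1.359375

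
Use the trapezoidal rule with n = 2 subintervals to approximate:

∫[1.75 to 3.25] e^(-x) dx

f(x) = e^(-x)
a = 1.75, b = 3.25, n = 2
h = (b - a)/n = 0.750000

Trapezoidal rule: (h/2)[f(x₀) + 2f(x₁) + 2f(x₂) + ... + f(xₙ)]

x_0 = 1.7500, f(x_0) = 0.173774, coefficient = 1
x_1 = 2.5000, f(x_1) = 0.082085, coefficient = 2
x_2 = 3.2500, f(x_2) = 0.038774, coefficient = 1

I ≈ (0.750000/2) × 0.376718 = 0.141269
Exact value: 0.135000
Error: 0.006270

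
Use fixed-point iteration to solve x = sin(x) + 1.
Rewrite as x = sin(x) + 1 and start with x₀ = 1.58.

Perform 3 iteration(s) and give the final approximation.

Equation: x = sin(x) + 1
Fixed-point form: x = sin(x) + 1
x₀ = 1.58

x_1 = g(1.580000) = 1.999958
x_2 = g(1.999958) = 1.909315
x_3 = g(1.909315) = 1.943248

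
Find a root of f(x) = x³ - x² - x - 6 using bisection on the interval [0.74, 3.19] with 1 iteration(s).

f(x) = x³ - x² - x - 6
Initial interval: [0.74, 3.19]

Iteration 1:
  c_1 = (0.740000 + 3.190000)/2 = 1.965000
  f(c_1) = f(1.965000) = -4.238918
  f(a) × f(c) ≥ 0, new interval: [1.965000, 3.190000]

After 1 iteration(s), the approximation is c_1 = 1.965000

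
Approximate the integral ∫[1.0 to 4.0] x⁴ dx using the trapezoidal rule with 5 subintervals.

f(x) = x⁴
a = 1.0, b = 4.0, n = 5
h = (b - a)/n = 0.600000

Trapezoidal rule: (h/2)[f(x₀) + 2f(x₁) + 2f(x₂) + ... + f(xₙ)]

x_0 = 1.0000, f(x_0) = 1.000000, coefficient = 1
x_1 = 1.6000, f(x_1) = 6.553600, coefficient = 2
x_2 = 2.2000, f(x_2) = 23.425600, coefficient = 2
x_3 = 2.8000, f(x_3) = 61.465600, coefficient = 2
x_4 = 3.4000, f(x_4) = 133.633600, coefficient = 2
x_5 = 4.0000, f(x_5) = 256.000000, coefficient = 1

I ≈ (0.600000/2) × 707.156800 = 212.147040
Exact value: 204.600000
Error: 7.547040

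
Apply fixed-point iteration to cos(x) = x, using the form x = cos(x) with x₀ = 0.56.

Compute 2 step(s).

Equation: cos(x) = x
Fixed-point form: x = cos(x)
x₀ = 0.56

x_1 = g(0.560000) = 0.847255
x_2 = g(0.847255) = 0.662043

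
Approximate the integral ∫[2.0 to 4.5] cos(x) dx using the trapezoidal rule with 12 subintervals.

f(x) = cos(x)
a = 2.0, b = 4.5, n = 12
h = (b - a)/n = 0.208333

Trapezoidal rule: (h/2)[f(x₀) + 2f(x₁) + 2f(x₂) + ... + f(xₙ)]

x_0 = 2.0000, f(x_0) = -0.416147, coefficient = 1
x_1 = 2.2083, f(x_1) = -0.595218, coefficient = 2
x_2 = 2.4167, f(x_2) = -0.748549, coefficient = 2
x_3 = 2.6250, f(x_3) = -0.869507, coefficient = 2
x_4 = 2.8333, f(x_4) = -0.952863, coefficient = 2
x_5 = 3.0417, f(x_5) = -0.995012, coefficient = 2
x_6 = 3.2500, f(x_6) = -0.994130, coefficient = 2
x_7 = 3.4583, f(x_7) = -0.950256, coefficient = 2
x_8 = 3.6667, f(x_8) = -0.865287, coefficient = 2
x_9 = 3.8750, f(x_9) = -0.742898, coefficient = 2
x_10 = 4.0833, f(x_10) = -0.588381, coefficient = 2
x_11 = 4.2917, f(x_11) = -0.408420, coefficient = 2
x_12 = 4.5000, f(x_12) = -0.210796, coefficient = 1

I ≈ (0.208333/2) × -18.047982 = -1.879998
Exact value: -1.886828
Error: 0.006829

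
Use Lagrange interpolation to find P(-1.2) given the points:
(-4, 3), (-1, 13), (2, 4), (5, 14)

Lagrange interpolation formula:
P(x) = Σ yᵢ × Lᵢ(x)
where Lᵢ(x) = Π_{j≠i} (x - xⱼ)/(xᵢ - xⱼ)

L_0(-1.2) = (-1.2 - (-1))/(-4 - (-1)) × (-1.2 - 2)/(-4 - 2) × (-1.2 - 5)/(-4 - 5) = 0.024494
L_1(-1.2) = (-1.2 - (-4))/(-1 - (-4)) × (-1.2 - 2)/(-1 - 2) × (-1.2 - 5)/(-1 - 5) = 1.028741
L_2(-1.2) = (-1.2 - (-4))/(2 - (-4)) × (-1.2 - (-1))/(2 - (-1)) × (-1.2 - 5)/(2 - 5) = -0.064296
L_3(-1.2) = (-1.2 - (-4))/(5 - (-4)) × (-1.2 - (-1))/(5 - (-1)) × (-1.2 - 2)/(5 - 2) = 0.011062

P(-1.2) = 3×L_0(-1.2) + 13×L_1(-1.2) + 4×L_2(-1.2) + 14×L_3(-1.2)
P(-1.2) = 13.344790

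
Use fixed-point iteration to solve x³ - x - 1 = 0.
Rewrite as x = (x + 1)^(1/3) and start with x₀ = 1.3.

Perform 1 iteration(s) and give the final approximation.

Equation: x³ - x - 1 = 0
Fixed-point form: x = (x + 1)^(1/3)
x₀ = 1.3

x_1 = g(1.300000) = 1.320006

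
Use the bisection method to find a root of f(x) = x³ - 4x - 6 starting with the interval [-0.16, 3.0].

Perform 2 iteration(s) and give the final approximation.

f(x) = x³ - 4x - 6
Initial interval: [-0.16, 3.0]

Iteration 1:
  c_1 = (-0.160000 + 3.000000)/2 = 1.420000
  f(c_1) = f(1.420000) = -8.816712
  f(a) × f(c) ≥ 0, new interval: [1.420000, 3.000000]
Iteration 2:
  c_2 = (1.420000 + 3.000000)/2 = 2.210000
  f(c_2) = f(2.210000) = -4.046139
  f(a) × f(c) ≥ 0, new interval: [2.210000, 3.000000]

After 2 iteration(s), the approximation is c_2 = 2.210000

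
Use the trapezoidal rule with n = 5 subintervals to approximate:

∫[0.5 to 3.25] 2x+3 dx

f(x) = 2x+3
a = 0.5, b = 3.25, n = 5
h = (b - a)/n = 0.550000

Trapezoidal rule: (h/2)[f(x₀) + 2f(x₁) + 2f(x₂) + ... + f(xₙ)]

x_0 = 0.5000, f(x_0) = 4.000000, coefficient = 1
x_1 = 1.0500, f(x_1) = 5.100000, coefficient = 2
x_2 = 1.6000, f(x_2) = 6.200000, coefficient = 2
x_3 = 2.1500, f(x_3) = 7.300000, coefficient = 2
x_4 = 2.7000, f(x_4) = 8.400000, coefficient = 2
x_5 = 3.2500, f(x_5) = 9.500000, coefficient = 1

I ≈ (0.550000/2) × 67.500000 = 18.562500
Exact value: 18.562500
Error: 0.000000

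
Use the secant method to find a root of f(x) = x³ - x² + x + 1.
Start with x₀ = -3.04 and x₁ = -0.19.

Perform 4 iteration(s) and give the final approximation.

f(x) = x³ - x² + x + 1
x₀ = -3.04, x₁ = -0.19

Secant formula: x_{n+1} = x_n - f(x_n)(x_n - x_{n-1})/(f(x_n) - f(x_{n-1}))

Iteration 1:
  f(-3.040000) = -39.376064
  f(-0.190000) = 0.767041
  x_2 = -0.190000 - 0.767041×(-0.190000 - (-3.040000))/(0.767041 - (-39.376064))
       = -0.244457
Iteration 2:
  f(-0.190000) = 0.767041
  f(-0.244457) = 0.681175
  x_3 = -0.244457 - 0.681175×(-0.244457 - (-0.190000))/(0.681175 - 0.767041)
       = -0.676466
Iteration 3:
  f(-0.244457) = 0.681175
  f(-0.676466) = -0.443626
  x_4 = -0.676466 - (-0.443626)×(-0.676466 - (-0.244457))/(-0.443626 - 0.681175)
       = -0.506080
Iteration 4:
  f(-0.676466) = -0.443626
  f(-0.506080) = 0.108188
  x_5 = -0.506080 - 0.108188×(-0.506080 - (-0.676466))/(0.108188 - (-0.443626))
       = -0.539485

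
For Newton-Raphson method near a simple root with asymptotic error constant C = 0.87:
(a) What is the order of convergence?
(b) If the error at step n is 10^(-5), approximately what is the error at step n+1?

(a) Newton-Raphson has quadratic (order 2) convergence near simple roots.
    This means |e_{n+1}| ≈ C|e_n|².

(b) With |e_n| = 10^(-5) and C = 0.87:
    |e_{n+1}| ≈ 0.87 × (10^(-5))² = 0.87 × 10^(-10)

(a) 2 (quadratic); (b) |e_{n+1}| ≈ 8.700e-11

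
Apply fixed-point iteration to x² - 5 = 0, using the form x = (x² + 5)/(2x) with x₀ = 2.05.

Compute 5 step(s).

Equation: x² - 5 = 0
Fixed-point form: x = (x² + 5)/(2x)
x₀ = 2.05

x_1 = g(2.050000) = 2.244512
x_2 = g(2.244512) = 2.236084
x_3 = g(2.236084) = 2.236068
x_4 = g(2.236068) = 2.236068
x_5 = g(2.236068) = 2.236068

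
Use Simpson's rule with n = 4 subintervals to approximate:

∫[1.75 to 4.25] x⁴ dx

f(x) = x⁴
a = 1.75, b = 4.25, n = 4
h = (b - a)/n = 0.625000

Simpson's rule: (h/3)[f(x₀) + 4f(x₁) + 2f(x₂) + ... + f(xₙ)]

x_0 = 1.7500, f(x_0) = 9.378906, coefficient = 1
x_1 = 2.3750, f(x_1) = 31.816650, coefficient = 4
x_2 = 3.0000, f(x_2) = 81.000000, coefficient = 2
x_3 = 3.6250, f(x_3) = 172.676025, coefficient = 4
x_4 = 4.2500, f(x_4) = 326.253906, coefficient = 1

I ≈ (0.625000/3) × 1315.603516 = 274.084066
Exact value: 274.033203
Error: 0.050863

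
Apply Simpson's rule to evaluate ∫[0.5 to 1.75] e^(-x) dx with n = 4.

f(x) = e^(-x)
a = 0.5, b = 1.75, n = 4
h = (b - a)/n = 0.312500

Simpson's rule: (h/3)[f(x₀) + 4f(x₁) + 2f(x₂) + ... + f(xₙ)]

x_0 = 0.5000, f(x_0) = 0.606531, coefficient = 1
x_1 = 0.8125, f(x_1) = 0.443747, coefficient = 4
x_2 = 1.1250, f(x_2) = 0.324652, coefficient = 2
x_3 = 1.4375, f(x_3) = 0.237521, coefficient = 4
x_4 = 1.7500, f(x_4) = 0.173774, coefficient = 1

I ≈ (0.312500/3) × 4.154682 = 0.432779
Exact value: 0.432757
Error: 0.000023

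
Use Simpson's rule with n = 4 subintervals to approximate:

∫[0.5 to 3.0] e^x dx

f(x) = e^x
a = 0.5, b = 3.0, n = 4
h = (b - a)/n = 0.625000

Simpson's rule: (h/3)[f(x₀) + 4f(x₁) + 2f(x₂) + ... + f(xₙ)]

x_0 = 0.5000, f(x_0) = 1.648721, coefficient = 1
x_1 = 1.1250, f(x_1) = 3.080217, coefficient = 4
x_2 = 1.7500, f(x_2) = 5.754603, coefficient = 2
x_3 = 2.3750, f(x_3) = 10.751013, coefficient = 4
x_4 = 3.0000, f(x_4) = 20.085537, coefficient = 1

I ≈ (0.625000/3) × 88.568384 = 18.451747
Exact value: 18.436816
Error: 0.014931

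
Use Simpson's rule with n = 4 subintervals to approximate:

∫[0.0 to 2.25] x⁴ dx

f(x) = x⁴
a = 0.0, b = 2.25, n = 4
h = (b - a)/n = 0.562500

Simpson's rule: (h/3)[f(x₀) + 4f(x₁) + 2f(x₂) + ... + f(xₙ)]

x_0 = 0.0000, f(x_0) = 0.000000, coefficient = 1
x_1 = 0.5625, f(x_1) = 0.100113, coefficient = 4
x_2 = 1.1250, f(x_2) = 1.601807, coefficient = 2
x_3 = 1.6875, f(x_3) = 8.109146, coefficient = 4
x_4 = 2.2500, f(x_4) = 25.628906, coefficient = 1

I ≈ (0.562500/3) × 61.669556 = 11.563042
Exact value: 11.533008
Error: 0.030034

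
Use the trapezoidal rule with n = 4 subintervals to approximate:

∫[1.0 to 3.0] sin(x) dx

f(x) = sin(x)
a = 1.0, b = 3.0, n = 4
h = (b - a)/n = 0.500000

Trapezoidal rule: (h/2)[f(x₀) + 2f(x₁) + 2f(x₂) + ... + f(xₙ)]

x_0 = 1.0000, f(x_0) = 0.841471, coefficient = 1
x_1 = 1.5000, f(x_1) = 0.997495, coefficient = 2
x_2 = 2.0000, f(x_2) = 0.909297, coefficient = 2
x_3 = 2.5000, f(x_3) = 0.598472, coefficient = 2
x_4 = 3.0000, f(x_4) = 0.141120, coefficient = 1

I ≈ (0.500000/2) × 5.993120 = 1.498280
Exact value: 1.530295
Error: 0.032015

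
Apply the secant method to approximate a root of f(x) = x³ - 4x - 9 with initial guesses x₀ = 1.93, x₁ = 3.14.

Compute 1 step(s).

f(x) = x³ - 4x - 9
x₀ = 1.93, x₁ = 3.14

Secant formula: x_{n+1} = x_n - f(x_n)(x_n - x_{n-1})/(f(x_n) - f(x_{n-1}))

Iteration 1:
  f(1.930000) = -9.530943
  f(3.140000) = 9.399144
  x_2 = 3.140000 - 9.399144×(3.140000 - 1.930000)/(9.399144 - (-9.530943))
       = 2.539212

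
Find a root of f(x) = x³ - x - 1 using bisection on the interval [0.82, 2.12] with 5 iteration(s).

f(x) = x³ - x - 1
Initial interval: [0.82, 2.12]

Iteration 1:
  c_1 = (0.820000 + 2.120000)/2 = 1.470000
  f(c_1) = f(1.470000) = 0.706523
  f(a) × f(c) < 0, new interval: [0.820000, 1.470000]
Iteration 2:
  c_2 = (0.820000 + 1.470000)/2 = 1.145000
  f(c_2) = f(1.145000) = -0.643876
  f(a) × f(c) ≥ 0, new interval: [1.145000, 1.470000]
Iteration 3:
  c_3 = (1.145000 + 1.470000)/2 = 1.307500
  f(c_3) = f(1.307500) = -0.072255
  f(a) × f(c) ≥ 0, new interval: [1.307500, 1.470000]
Iteration 4:
  c_4 = (1.307500 + 1.470000)/2 = 1.388750
  f(c_4) = f(1.388750) = 0.289630
  f(a) × f(c) < 0, new interval: [1.307500, 1.388750]
Iteration 5:
  c_5 = (1.307500 + 1.388750)/2 = 1.348125
  f(c_5) = f(1.348125) = 0.102013
  f(a) × f(c) < 0, new interval: [1.307500, 1.348125]

After 5 iteration(s), the approximation is c_5 = 1.348125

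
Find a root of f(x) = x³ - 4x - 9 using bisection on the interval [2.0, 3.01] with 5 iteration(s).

f(x) = x³ - 4x - 9
Initial interval: [2.0, 3.01]

Iteration 1:
  c_1 = (2.000000 + 3.010000)/2 = 2.505000
  f(c_1) = f(2.505000) = -3.301062
  f(a) × f(c) ≥ 0, new interval: [2.505000, 3.010000]
Iteration 2:
  c_2 = (2.505000 + 3.010000)/2 = 2.757500
  f(c_2) = f(2.757500) = 0.937496
  f(a) × f(c) < 0, new interval: [2.505000, 2.757500]
Iteration 3:
  c_3 = (2.505000 + 2.757500)/2 = 2.631250
  f(c_3) = f(2.631250) = -1.307602
  f(a) × f(c) ≥ 0, new interval: [2.631250, 2.757500]
Iteration 4:
  c_4 = (2.631250 + 2.757500)/2 = 2.694375
  f(c_4) = f(2.694375) = -0.217263
  f(a) × f(c) ≥ 0, new interval: [2.694375, 2.757500]
Iteration 5:
  c_5 = (2.694375 + 2.757500)/2 = 2.725937
  f(c_5) = f(2.725937) = 0.351970
  f(a) × f(c) < 0, new interval: [2.694375, 2.725937]

After 5 iteration(s), the approximation is c_5 = 2.725937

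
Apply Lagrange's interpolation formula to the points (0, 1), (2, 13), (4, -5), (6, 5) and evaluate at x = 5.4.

Lagrange interpolation formula:
P(x) = Σ yᵢ × Lᵢ(x)
where Lᵢ(x) = Π_{j≠i} (x - xⱼ)/(xᵢ - xⱼ)

L_0(5.4) = (5.4 - 2)/(0 - 2) × (5.4 - 4)/(0 - 4) × (5.4 - 6)/(0 - 6) = 0.059500
L_1(5.4) = (5.4 - 0)/(2 - 0) × (5.4 - 4)/(2 - 4) × (5.4 - 6)/(2 - 6) = -0.283500
L_2(5.4) = (5.4 - 0)/(4 - 0) × (5.4 - 2)/(4 - 2) × (5.4 - 6)/(4 - 6) = 0.688500
L_3(5.4) = (5.4 - 0)/(6 - 0) × (5.4 - 2)/(6 - 2) × (5.4 - 4)/(6 - 4) = 0.535500

P(5.4) = 1×L_0(5.4) + 13×L_1(5.4) + (-5)×L_2(5.4) + 5×L_3(5.4)
P(5.4) = -4.391000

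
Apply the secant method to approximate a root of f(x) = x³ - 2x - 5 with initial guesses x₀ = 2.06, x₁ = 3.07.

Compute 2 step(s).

f(x) = x³ - 2x - 5
x₀ = 2.06, x₁ = 3.07

Secant formula: x_{n+1} = x_n - f(x_n)(x_n - x_{n-1})/(f(x_n) - f(x_{n-1}))

Iteration 1:
  f(2.060000) = -0.378184
  f(3.070000) = 17.794443
  x_2 = 3.070000 - 17.794443×(3.070000 - 2.060000)/(17.794443 - (-0.378184))
       = 2.081019
Iteration 2:
  f(3.070000) = 17.794443
  f(2.081019) = -0.149897
  x_3 = 2.081019 - (-0.149897)×(2.081019 - 3.070000)/(-0.149897 - 17.794443)
       = 2.089280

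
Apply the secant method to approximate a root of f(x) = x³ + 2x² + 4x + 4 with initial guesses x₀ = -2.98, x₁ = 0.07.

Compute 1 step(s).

f(x) = x³ + 2x² + 4x + 4
x₀ = -2.98, x₁ = 0.07

Secant formula: x_{n+1} = x_n - f(x_n)(x_n - x_{n-1})/(f(x_n) - f(x_{n-1}))

Iteration 1:
  f(-2.980000) = -16.622792
  f(0.070000) = 4.290143
  x_2 = 0.070000 - 4.290143×(0.070000 - (-2.980000))/(4.290143 - (-16.622792))
       = -0.555686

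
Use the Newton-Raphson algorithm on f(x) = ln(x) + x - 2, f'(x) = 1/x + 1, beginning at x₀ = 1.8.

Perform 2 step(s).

f(x) = ln(x) + x - 2
f'(x) = 1/x + 1
x₀ = 1.8

Newton-Raphson formula: x_{n+1} = x_n - f(x_n)/f'(x_n)

Iteration 1:
  f(1.800000) = 0.387787
  f'(1.800000) = 1.555556
  x_1 = 1.800000 - 0.387787/1.555556 = 1.550709
Iteration 2:
  f(1.550709) = -0.010579
  f'(1.550709) = 1.644866
  x_2 = 1.550709 - (-0.010579)/1.644866 = 1.557140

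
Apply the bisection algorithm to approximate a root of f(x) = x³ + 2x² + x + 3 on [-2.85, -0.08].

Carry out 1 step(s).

f(x) = x³ + 2x² + x + 3
Initial interval: [-2.85, -0.08]

Iteration 1:
  c_1 = (-2.850000 + (-0.080000))/2 = -1.465000
  f(c_1) = f(-1.465000) = 2.683230
  f(a) × f(c) < 0, new interval: [-2.850000, -1.465000]

After 1 iteration(s), the approximation is c_1 = -1.465000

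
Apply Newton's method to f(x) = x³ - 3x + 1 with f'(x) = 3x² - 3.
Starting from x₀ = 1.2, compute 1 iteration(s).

f(x) = x³ - 3x + 1
f'(x) = 3x² - 3
x₀ = 1.2

Newton-Raphson formula: x_{n+1} = x_n - f(x_n)/f'(x_n)

Iteration 1:
  f(1.200000) = -0.872000
  f'(1.200000) = 1.320000
  x_1 = 1.200000 - (-0.872000)/1.320000 = 1.860606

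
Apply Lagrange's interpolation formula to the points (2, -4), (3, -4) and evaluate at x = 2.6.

Lagrange interpolation formula:
P(x) = Σ yᵢ × Lᵢ(x)
where Lᵢ(x) = Π_{j≠i} (x - xⱼ)/(xᵢ - xⱼ)

L_0(2.6) = (2.6 - 3)/(2 - 3) = 0.400000
L_1(2.6) = (2.6 - 2)/(3 - 2) = 0.600000

P(2.6) = (-4)×L_0(2.6) + (-4)×L_1(2.6)
P(2.6) = -4.000000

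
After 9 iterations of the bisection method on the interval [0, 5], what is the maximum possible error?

Bisection error bound: |error| ≤ (b-a)/2^n
|error| ≤ (5 - 0)/2^9 = 5/2^9
|error| ≤ 0.0097656250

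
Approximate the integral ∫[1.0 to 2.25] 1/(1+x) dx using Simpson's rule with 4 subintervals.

f(x) = 1/(1+x)
a = 1.0, b = 2.25, n = 4
h = (b - a)/n = 0.312500

Simpson's rule: (h/3)[f(x₀) + 4f(x₁) + 2f(x₂) + ... + f(xₙ)]

x_0 = 1.0000, f(x_0) = 0.500000, coefficient = 1
x_1 = 1.3125, f(x_1) = 0.432432, coefficient = 4
x_2 = 1.6250, f(x_2) = 0.380952, coefficient = 2
x_3 = 1.9375, f(x_3) = 0.340426, coefficient = 4
x_4 = 2.2500, f(x_4) = 0.307692, coefficient = 1

I ≈ (0.312500/3) × 4.661029 = 0.485524
Exact value: 0.485508
Error: 0.000016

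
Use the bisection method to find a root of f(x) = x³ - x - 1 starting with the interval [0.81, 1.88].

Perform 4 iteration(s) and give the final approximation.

f(x) = x³ - x - 1
Initial interval: [0.81, 1.88]

Iteration 1:
  c_1 = (0.810000 + 1.880000)/2 = 1.345000
  f(c_1) = f(1.345000) = 0.088139
  f(a) × f(c) < 0, new interval: [0.810000, 1.345000]
Iteration 2:
  c_2 = (0.810000 + 1.345000)/2 = 1.077500
  f(c_2) = f(1.077500) = -0.826516
  f(a) × f(c) ≥ 0, new interval: [1.077500, 1.345000]
Iteration 3:
  c_3 = (1.077500 + 1.345000)/2 = 1.211250
  f(c_3) = f(1.211250) = -0.434193
  f(a) × f(c) ≥ 0, new interval: [1.211250, 1.345000]
Iteration 4:
  c_4 = (1.211250 + 1.345000)/2 = 1.278125
  f(c_4) = f(1.278125) = -0.190176
  f(a) × f(c) ≥ 0, new interval: [1.278125, 1.345000]

After 4 iteration(s), the approximation is c_4 = 1.278125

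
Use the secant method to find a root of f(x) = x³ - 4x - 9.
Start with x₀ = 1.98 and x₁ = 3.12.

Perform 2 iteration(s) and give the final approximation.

f(x) = x³ - 4x - 9
x₀ = 1.98, x₁ = 3.12

Secant formula: x_{n+1} = x_n - f(x_n)(x_n - x_{n-1})/(f(x_n) - f(x_{n-1}))

Iteration 1:
  f(1.980000) = -9.157608
  f(3.120000) = 8.891328
  x_2 = 3.120000 - 8.891328×(3.120000 - 1.980000)/(8.891328 - (-9.157608))
       = 2.558409
Iteration 2:
  f(3.120000) = 8.891328
  f(2.558409) = -2.487676
  x_3 = 2.558409 - (-2.487676)×(2.558409 - 3.120000)/(-2.487676 - 8.891328)
       = 2.681184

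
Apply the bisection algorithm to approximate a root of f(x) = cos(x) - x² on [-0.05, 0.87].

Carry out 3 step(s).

f(x) = cos(x) - x²
Initial interval: [-0.05, 0.87]

Iteration 1:
  c_1 = (-0.050000 + 0.870000)/2 = 0.410000
  f(c_1) = f(0.410000) = 0.749021
  f(a) × f(c) ≥ 0, new interval: [0.410000, 0.870000]
Iteration 2:
  c_2 = (0.410000 + 0.870000)/2 = 0.640000
  f(c_2) = f(0.640000) = 0.392496
  f(a) × f(c) ≥ 0, new interval: [0.640000, 0.870000]
Iteration 3:
  c_3 = (0.640000 + 0.870000)/2 = 0.755000
  f(c_3) = f(0.755000) = 0.158247
  f(a) × f(c) ≥ 0, new interval: [0.755000, 0.870000]

After 3 iteration(s), the approximation is c_3 = 0.755000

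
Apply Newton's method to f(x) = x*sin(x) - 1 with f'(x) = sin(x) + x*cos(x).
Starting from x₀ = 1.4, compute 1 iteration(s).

f(x) = x*sin(x) - 1
f'(x) = sin(x) + x*cos(x)
x₀ = 1.4

Newton-Raphson formula: x_{n+1} = x_n - f(x_n)/f'(x_n)

Iteration 1:
  f(1.400000) = 0.379630
  f'(1.400000) = 1.223404
  x_1 = 1.400000 - 0.379630/1.223404 = 1.089694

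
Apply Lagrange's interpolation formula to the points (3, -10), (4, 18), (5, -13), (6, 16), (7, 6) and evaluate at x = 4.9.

Lagrange interpolation formula:
P(x) = Σ yᵢ × Lᵢ(x)
where Lᵢ(x) = Π_{j≠i} (x - xⱼ)/(xᵢ - xⱼ)

L_0(4.9) = (4.9 - 4)/(3 - 4) × (4.9 - 5)/(3 - 5) × (4.9 - 6)/(3 - 6) × (4.9 - 7)/(3 - 7) = -0.008662
L_1(4.9) = (4.9 - 3)/(4 - 3) × (4.9 - 5)/(4 - 5) × (4.9 - 6)/(4 - 6) × (4.9 - 7)/(4 - 7) = 0.073150
L_2(4.9) = (4.9 - 3)/(5 - 3) × (4.9 - 4)/(5 - 4) × (4.9 - 6)/(5 - 6) × (4.9 - 7)/(5 - 7) = 0.987525
L_3(4.9) = (4.9 - 3)/(6 - 3) × (4.9 - 4)/(6 - 4) × (4.9 - 5)/(6 - 5) × (4.9 - 7)/(6 - 7) = -0.059850
L_4(4.9) = (4.9 - 3)/(7 - 3) × (4.9 - 4)/(7 - 4) × (4.9 - 5)/(7 - 5) × (4.9 - 6)/(7 - 6) = 0.007837

P(4.9) = (-10)×L_0(4.9) + 18×L_1(4.9) + (-13)×L_2(4.9) + 16×L_3(4.9) + 6×L_4(4.9)
P(4.9) = -12.345075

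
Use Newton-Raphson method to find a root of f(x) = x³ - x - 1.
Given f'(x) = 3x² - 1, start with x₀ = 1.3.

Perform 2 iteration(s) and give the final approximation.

f(x) = x³ - x - 1
f'(x) = 3x² - 1
x₀ = 1.3

Newton-Raphson formula: x_{n+1} = x_n - f(x_n)/f'(x_n)

Iteration 1:
  f(1.300000) = -0.103000
  f'(1.300000) = 4.070000
  x_1 = 1.300000 - (-0.103000)/4.070000 = 1.325307
Iteration 2:
  f(1.325307) = 0.002514
  f'(1.325307) = 4.269317
  x_2 = 1.325307 - 0.002514/4.269317 = 1.324718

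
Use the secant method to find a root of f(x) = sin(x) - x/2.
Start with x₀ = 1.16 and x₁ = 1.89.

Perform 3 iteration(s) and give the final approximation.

f(x) = sin(x) - x/2
x₀ = 1.16, x₁ = 1.89

Secant formula: x_{n+1} = x_n - f(x_n)(x_n - x_{n-1})/(f(x_n) - f(x_{n-1}))

Iteration 1:
  f(1.160000) = 0.336803
  f(1.890000) = 0.004486
  x_2 = 1.890000 - 0.004486×(1.890000 - 1.160000)/(0.004486 - 0.336803)
       = 1.899854
Iteration 2:
  f(1.890000) = 0.004486
  f(1.899854) = -0.003579
  x_3 = 1.899854 - (-0.003579)×(1.899854 - 1.890000)/(-0.003579 - 0.004486)
       = 1.895480
Iteration 3:
  f(1.899854) = -0.003579
  f(1.895480) = 0.000011
  x_4 = 1.895480 - 0.000011×(1.895480 - 1.899854)/(0.000011 - (-0.003579))
       = 1.895494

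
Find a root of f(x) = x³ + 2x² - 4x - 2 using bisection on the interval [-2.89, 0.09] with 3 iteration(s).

f(x) = x³ + 2x² - 4x - 2
Initial interval: [-2.89, 0.09]

Iteration 1:
  c_1 = (-2.890000 + 0.090000)/2 = -1.400000
  f(c_1) = f(-1.400000) = 4.776000
  f(a) × f(c) ≥ 0, new interval: [-1.400000, 0.090000]
Iteration 2:
  c_2 = (-1.400000 + 0.090000)/2 = -0.655000
  f(c_2) = f(-0.655000) = 1.197039
  f(a) × f(c) ≥ 0, new interval: [-0.655000, 0.090000]
Iteration 3:
  c_3 = (-0.655000 + 0.090000)/2 = -0.282500
  f(c_3) = f(-0.282500) = -0.732933
  f(a) × f(c) < 0, new interval: [-0.655000, -0.282500]

After 3 iteration(s), the approximation is c_3 = -0.282500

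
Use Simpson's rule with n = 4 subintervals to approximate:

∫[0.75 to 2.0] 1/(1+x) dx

f(x) = 1/(1+x)
a = 0.75, b = 2.0, n = 4
h = (b - a)/n = 0.312500

Simpson's rule: (h/3)[f(x₀) + 4f(x₁) + 2f(x₂) + ... + f(xₙ)]

x_0 = 0.7500, f(x_0) = 0.571429, coefficient = 1
x_1 = 1.0625, f(x_1) = 0.484848, coefficient = 4
x_2 = 1.3750, f(x_2) = 0.421053, coefficient = 2
x_3 = 1.6875, f(x_3) = 0.372093, coefficient = 4
x_4 = 2.0000, f(x_4) = 0.333333, coefficient = 1

I ≈ (0.312500/3) × 5.174633 = 0.539024
Exact value: 0.538997
Error: 0.000028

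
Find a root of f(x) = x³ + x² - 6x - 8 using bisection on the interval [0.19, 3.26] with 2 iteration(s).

f(x) = x³ + x² - 6x - 8
Initial interval: [0.19, 3.26]

Iteration 1:
  c_1 = (0.190000 + 3.260000)/2 = 1.725000
  f(c_1) = f(1.725000) = -10.241422
  f(a) × f(c) ≥ 0, new interval: [1.725000, 3.260000]
Iteration 2:
  c_2 = (1.725000 + 3.260000)/2 = 2.492500
  f(c_2) = f(2.492500) = -1.257647
  f(a) × f(c) ≥ 0, new interval: [2.492500, 3.260000]

After 2 iteration(s), the approximation is c_2 = 2.492500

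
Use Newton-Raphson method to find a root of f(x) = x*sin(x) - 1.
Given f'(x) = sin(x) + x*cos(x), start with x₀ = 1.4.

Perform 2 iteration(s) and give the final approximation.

f(x) = x*sin(x) - 1
f'(x) = sin(x) + x*cos(x)
x₀ = 1.4

Newton-Raphson formula: x_{n+1} = x_n - f(x_n)/f'(x_n)

Iteration 1:
  f(1.400000) = 0.379630
  f'(1.400000) = 1.223404
  x_1 = 1.400000 - 0.379630/1.223404 = 1.089694
Iteration 2:
  f(1.089694) = -0.034002
  f'(1.089694) = 1.390749
  x_2 = 1.089694 - (-0.034002)/1.390749 = 1.114143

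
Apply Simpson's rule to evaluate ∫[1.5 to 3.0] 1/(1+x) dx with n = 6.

f(x) = 1/(1+x)
a = 1.5, b = 3.0, n = 6
h = (b - a)/n = 0.250000

Simpson's rule: (h/3)[f(x₀) + 4f(x₁) + 2f(x₂) + ... + f(xₙ)]

x_0 = 1.5000, f(x_0) = 0.400000, coefficient = 1
x_1 = 1.7500, f(x_1) = 0.363636, coefficient = 4
x_2 = 2.0000, f(x_2) = 0.333333, coefficient = 2
x_3 = 2.2500, f(x_3) = 0.307692, coefficient = 4
x_4 = 2.5000, f(x_4) = 0.285714, coefficient = 2
x_5 = 2.7500, f(x_5) = 0.266667, coefficient = 4
x_6 = 3.0000, f(x_6) = 0.250000, coefficient = 1

I ≈ (0.250000/3) × 5.640077 = 0.470006
Exact value: 0.470004
Error: 0.000003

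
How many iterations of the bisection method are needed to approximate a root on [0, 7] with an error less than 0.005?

We need (b-a)/2^n ≤ 0.005
(7 - 0)/2^n ≤ 0.005
7/2^n ≤ 0.005
2^n ≥ 1400
n ≥ log₂(1400) = 10.45
n ≥ 11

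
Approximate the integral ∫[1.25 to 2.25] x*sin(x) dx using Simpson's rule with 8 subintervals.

f(x) = x*sin(x)
a = 1.25, b = 2.25, n = 8
h = (b - a)/n = 0.125000

Simpson's rule: (h/3)[f(x₀) + 4f(x₁) + 2f(x₂) + ... + f(xₙ)]

x_0 = 1.2500, f(x_0) = 1.186231, coefficient = 1
x_1 = 1.3750, f(x_1) = 1.348728, coefficient = 4
x_2 = 1.5000, f(x_2) = 1.496242, coefficient = 2
x_3 = 1.6250, f(x_3) = 1.622613, coefficient = 4
x_4 = 1.7500, f(x_4) = 1.721975, coefficient = 2
x_5 = 1.8750, f(x_5) = 1.788911, coefficient = 4
x_6 = 2.0000, f(x_6) = 1.818595, coefficient = 2
x_7 = 2.1250, f(x_7) = 1.806930, coefficient = 4
x_8 = 2.2500, f(x_8) = 1.750665, coefficient = 1

I ≈ (0.125000/3) × 39.279248 = 1.636635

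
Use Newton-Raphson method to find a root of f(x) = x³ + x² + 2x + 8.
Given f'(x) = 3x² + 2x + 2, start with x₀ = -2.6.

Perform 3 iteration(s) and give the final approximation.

f(x) = x³ + x² + 2x + 8
f'(x) = 3x² + 2x + 2
x₀ = -2.6

Newton-Raphson formula: x_{n+1} = x_n - f(x_n)/f'(x_n)

Iteration 1:
  f(-2.600000) = -8.016000
  f'(-2.600000) = 17.080000
  x_1 = -2.600000 - (-8.016000)/17.080000 = -2.130679
Iteration 2:
  f(-2.130679) = -1.394408
  f'(-2.130679) = 11.358023
  x_2 = -2.130679 - (-1.394408)/11.358023 = -2.007911
Iteration 3:
  f(-2.007911) = -0.079419
  f'(-2.007911) = 10.079293
  x_3 = -2.007911 - (-0.079419)/10.079293 = -2.000031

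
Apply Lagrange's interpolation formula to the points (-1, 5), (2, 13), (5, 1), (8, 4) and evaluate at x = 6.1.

Lagrange interpolation formula:
P(x) = Σ yᵢ × Lᵢ(x)
where Lᵢ(x) = Π_{j≠i} (x - xⱼ)/(xᵢ - xⱼ)

L_0(6.1) = (6.1 - 2)/(-1 - 2) × (6.1 - 5)/(-1 - 5) × (6.1 - 8)/(-1 - 8) = 0.052895
L_1(6.1) = (6.1 - (-1))/(2 - (-1)) × (6.1 - 5)/(2 - 5) × (6.1 - 8)/(2 - 8) = -0.274796
L_2(6.1) = (6.1 - (-1))/(5 - (-1)) × (6.1 - 2)/(5 - 2) × (6.1 - 8)/(5 - 8) = 1.024241
L_3(6.1) = (6.1 - (-1))/(8 - (-1)) × (6.1 - 2)/(8 - 2) × (6.1 - 5)/(8 - 5) = 0.197660

P(6.1) = 5×L_0(6.1) + 13×L_1(6.1) + 1×L_2(6.1) + 4×L_3(6.1)
P(6.1) = -1.492994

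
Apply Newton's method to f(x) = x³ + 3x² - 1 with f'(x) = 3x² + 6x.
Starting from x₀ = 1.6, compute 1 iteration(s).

f(x) = x³ + 3x² - 1
f'(x) = 3x² + 6x
x₀ = 1.6

Newton-Raphson formula: x_{n+1} = x_n - f(x_n)/f'(x_n)

Iteration 1:
  f(1.600000) = 10.776000
  f'(1.600000) = 17.280000
  x_1 = 1.600000 - 10.776000/17.280000 = 0.976389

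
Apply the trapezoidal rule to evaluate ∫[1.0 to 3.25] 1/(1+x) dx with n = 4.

f(x) = 1/(1+x)
a = 1.0, b = 3.25, n = 4
h = (b - a)/n = 0.562500

Trapezoidal rule: (h/2)[f(x₀) + 2f(x₁) + 2f(x₂) + ... + f(xₙ)]

x_0 = 1.0000, f(x_0) = 0.500000, coefficient = 1
x_1 = 1.5625, f(x_1) = 0.390244, coefficient = 2
x_2 = 2.1250, f(x_2) = 0.320000, coefficient = 2
x_3 = 2.6875, f(x_3) = 0.271186, coefficient = 2
x_4 = 3.2500, f(x_4) = 0.235294, coefficient = 1

I ≈ (0.562500/2) × 2.698155 = 0.758856
Exact value: 0.753772
Error: 0.005084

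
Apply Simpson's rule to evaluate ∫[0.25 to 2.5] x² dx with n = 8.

f(x) = x²
a = 0.25, b = 2.5, n = 8
h = (b - a)/n = 0.281250

Simpson's rule: (h/3)[f(x₀) + 4f(x₁) + 2f(x₂) + ... + f(xₙ)]

x_0 = 0.2500, f(x_0) = 0.062500, coefficient = 1
x_1 = 0.5312, f(x_1) = 0.282227, coefficient = 4
x_2 = 0.8125, f(x_2) = 0.660156, coefficient = 2
x_3 = 1.0938, f(x_3) = 1.196289, coefficient = 4
x_4 = 1.3750, f(x_4) = 1.890625, coefficient = 2
x_5 = 1.6562, f(x_5) = 2.743164, coefficient = 4
x_6 = 1.9375, f(x_6) = 3.753906, coefficient = 2
x_7 = 2.2188, f(x_7) = 4.922852, coefficient = 4
x_8 = 2.5000, f(x_8) = 6.250000, coefficient = 1

I ≈ (0.281250/3) × 55.500000 = 5.203125
Exact value: 5.203125
Error: 0.000000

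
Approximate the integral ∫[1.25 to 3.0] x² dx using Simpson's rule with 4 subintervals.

f(x) = x²
a = 1.25, b = 3.0, n = 4
h = (b - a)/n = 0.437500

Simpson's rule: (h/3)[f(x₀) + 4f(x₁) + 2f(x₂) + ... + f(xₙ)]

x_0 = 1.2500, f(x_0) = 1.562500, coefficient = 1
x_1 = 1.6875, f(x_1) = 2.847656, coefficient = 4
x_2 = 2.1250, f(x_2) = 4.515625, coefficient = 2
x_3 = 2.5625, f(x_3) = 6.566406, coefficient = 4
x_4 = 3.0000, f(x_4) = 9.000000, coefficient = 1

I ≈ (0.437500/3) × 57.250000 = 8.348958
Exact value: 8.348958
Error: 0.000000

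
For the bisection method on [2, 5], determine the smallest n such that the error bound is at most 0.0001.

We need (b-a)/2^n ≤ 0.0001
(5 - 2)/2^n ≤ 0.0001
3/2^n ≤ 0.0001
2^n ≥ 30000
n ≥ log₂(30000) = 14.87
n ≥ 15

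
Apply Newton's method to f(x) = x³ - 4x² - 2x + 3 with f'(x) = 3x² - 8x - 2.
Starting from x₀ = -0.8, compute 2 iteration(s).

f(x) = x³ - 4x² - 2x + 3
f'(x) = 3x² - 8x - 2
x₀ = -0.8

Newton-Raphson formula: x_{n+1} = x_n - f(x_n)/f'(x_n)

Iteration 1:
  f(-0.800000) = 1.528000
  f'(-0.800000) = 6.320000
  x_1 = -0.800000 - 1.528000/6.320000 = -1.041772
Iteration 2:
  f(-1.041772) = -0.388237
  f'(-1.041772) = 9.590045
  x_2 = -1.041772 - (-0.388237)/9.590045 = -1.001289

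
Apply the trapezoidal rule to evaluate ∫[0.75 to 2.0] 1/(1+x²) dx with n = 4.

f(x) = 1/(1+x²)
a = 0.75, b = 2.0, n = 4
h = (b - a)/n = 0.312500

Trapezoidal rule: (h/2)[f(x₀) + 2f(x₁) + 2f(x₂) + ... + f(xₙ)]

x_0 = 0.7500, f(x_0) = 0.640000, coefficient = 1
x_1 = 1.0625, f(x_1) = 0.469725, coefficient = 2
x_2 = 1.3750, f(x_2) = 0.345946, coefficient = 2
x_3 = 1.6875, f(x_3) = 0.259898, coefficient = 2
x_4 = 2.0000, f(x_4) = 0.200000, coefficient = 1

I ≈ (0.312500/2) × 2.991138 = 0.467365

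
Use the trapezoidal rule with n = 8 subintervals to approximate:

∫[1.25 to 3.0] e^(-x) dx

f(x) = e^(-x)
a = 1.25, b = 3.0, n = 8
h = (b - a)/n = 0.218750

Trapezoidal rule: (h/2)[f(x₀) + 2f(x₁) + 2f(x₂) + ... + f(xₙ)]

x_0 = 1.2500, f(x_0) = 0.286505, coefficient = 1
x_1 = 1.4688, f(x_1) = 0.230213, coefficient = 2
x_2 = 1.6875, f(x_2) = 0.184981, coefficient = 2
x_3 = 1.9062, f(x_3) = 0.148637, coefficient = 2
x_4 = 2.1250, f(x_4) = 0.119433, coefficient = 2
x_5 = 2.3438, f(x_5) = 0.095967, coefficient = 2
x_6 = 2.5625, f(x_6) = 0.077112, coefficient = 2
x_7 = 2.7812, f(x_7) = 0.061961, coefficient = 2
x_8 = 3.0000, f(x_8) = 0.049787, coefficient = 1

I ≈ (0.218750/2) × 2.172900 = 0.237661
Exact value: 0.236718
Error: 0.000943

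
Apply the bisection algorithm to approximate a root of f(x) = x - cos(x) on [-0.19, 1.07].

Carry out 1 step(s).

f(x) = x - cos(x)
Initial interval: [-0.19, 1.07]

Iteration 1:
  c_1 = (-0.190000 + 1.070000)/2 = 0.440000
  f(c_1) = f(0.440000) = -0.464752
  f(a) × f(c) ≥ 0, new interval: [0.440000, 1.070000]

After 1 iteration(s), the approximation is c_1 = 0.440000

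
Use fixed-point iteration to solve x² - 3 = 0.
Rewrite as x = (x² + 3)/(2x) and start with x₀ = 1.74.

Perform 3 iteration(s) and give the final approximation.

Equation: x² - 3 = 0
Fixed-point form: x = (x² + 3)/(2x)
x₀ = 1.74

x_1 = g(1.740000) = 1.732069
x_2 = g(1.732069) = 1.732051
x_3 = g(1.732051) = 1.732051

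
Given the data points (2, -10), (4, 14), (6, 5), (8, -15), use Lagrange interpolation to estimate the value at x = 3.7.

Lagrange interpolation formula:
P(x) = Σ yᵢ × Lᵢ(x)
where Lᵢ(x) = Π_{j≠i} (x - xⱼ)/(xᵢ - xⱼ)

L_0(3.7) = (3.7 - 4)/(2 - 4) × (3.7 - 6)/(2 - 6) × (3.7 - 8)/(2 - 8) = 0.061812
L_1(3.7) = (3.7 - 2)/(4 - 2) × (3.7 - 6)/(4 - 6) × (3.7 - 8)/(4 - 8) = 1.050812
L_2(3.7) = (3.7 - 2)/(6 - 2) × (3.7 - 4)/(6 - 4) × (3.7 - 8)/(6 - 8) = -0.137062
L_3(3.7) = (3.7 - 2)/(8 - 2) × (3.7 - 4)/(8 - 4) × (3.7 - 6)/(8 - 6) = 0.024437

P(3.7) = (-10)×L_0(3.7) + 14×L_1(3.7) + 5×L_2(3.7) + (-15)×L_3(3.7)
P(3.7) = 13.041375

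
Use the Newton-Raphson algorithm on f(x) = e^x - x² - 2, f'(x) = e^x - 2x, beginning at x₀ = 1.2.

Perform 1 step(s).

f(x) = e^x - x² - 2
f'(x) = e^x - 2x
x₀ = 1.2

Newton-Raphson formula: x_{n+1} = x_n - f(x_n)/f'(x_n)

Iteration 1:
  f(1.200000) = -0.119883
  f'(1.200000) = 0.920117
  x_1 = 1.200000 - (-0.119883)/0.920117 = 1.330291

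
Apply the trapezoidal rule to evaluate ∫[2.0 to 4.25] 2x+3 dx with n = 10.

f(x) = 2x+3
a = 2.0, b = 4.25, n = 10
h = (b - a)/n = 0.225000

Trapezoidal rule: (h/2)[f(x₀) + 2f(x₁) + 2f(x₂) + ... + f(xₙ)]

x_0 = 2.0000, f(x_0) = 7.000000, coefficient = 1
x_1 = 2.2250, f(x_1) = 7.450000, coefficient = 2
x_2 = 2.4500, f(x_2) = 7.900000, coefficient = 2
x_3 = 2.6750, f(x_3) = 8.350000, coefficient = 2
x_4 = 2.9000, f(x_4) = 8.800000, coefficient = 2
x_5 = 3.1250, f(x_5) = 9.250000, coefficient = 2
x_6 = 3.3500, f(x_6) = 9.700000, coefficient = 2
x_7 = 3.5750, f(x_7) = 10.150000, coefficient = 2
x_8 = 3.8000, f(x_8) = 10.600000, coefficient = 2
x_9 = 4.0250, f(x_9) = 11.050000, coefficient = 2
x_10 = 4.2500, f(x_10) = 11.500000, coefficient = 1

I ≈ (0.225000/2) × 185.000000 = 20.812500
Exact value: 20.812500
Error: 0.000000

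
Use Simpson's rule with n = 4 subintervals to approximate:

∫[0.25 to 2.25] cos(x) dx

f(x) = cos(x)
a = 0.25, b = 2.25, n = 4
h = (b - a)/n = 0.500000

Simpson's rule: (h/3)[f(x₀) + 4f(x₁) + 2f(x₂) + ... + f(xₙ)]

x_0 = 0.2500, f(x_0) = 0.968912, coefficient = 1
x_1 = 0.7500, f(x_1) = 0.731689, coefficient = 4
x_2 = 1.2500, f(x_2) = 0.315322, coefficient = 2
x_3 = 1.7500, f(x_3) = -0.178246, coefficient = 4
x_4 = 2.2500, f(x_4) = -0.628174, coefficient = 1

I ≈ (0.500000/3) × 3.185155 = 0.530859
Exact value: 0.530669
Error: 0.000190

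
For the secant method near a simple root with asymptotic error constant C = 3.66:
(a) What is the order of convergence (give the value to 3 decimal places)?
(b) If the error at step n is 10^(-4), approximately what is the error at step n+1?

(a) Secant method has superlinear convergence with order φ = (1+√5)/2 ≈ 1.618.
    This means |e_{n+1}| ≈ C|e_n|^1.618.

(b) With |e_n| = 10^(-4) and C = 3.66:
    |e_{n+1}| ≈ 3.66 × (10^(-4))^1.618 = 3.66 × 10^(-6.47)

(a) ≈ 1.618 (golden ratio); (b) |e_{n+1}| ≈ 1.234e-06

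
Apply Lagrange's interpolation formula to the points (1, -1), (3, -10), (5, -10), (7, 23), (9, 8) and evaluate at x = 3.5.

Lagrange interpolation formula:
P(x) = Σ yᵢ × Lᵢ(x)
where Lᵢ(x) = Π_{j≠i} (x - xⱼ)/(xᵢ - xⱼ)

L_0(3.5) = (3.5 - 3)/(1 - 3) × (3.5 - 5)/(1 - 5) × (3.5 - 7)/(1 - 7) × (3.5 - 9)/(1 - 9) = -0.037598
L_1(3.5) = (3.5 - 1)/(3 - 1) × (3.5 - 5)/(3 - 5) × (3.5 - 7)/(3 - 7) × (3.5 - 9)/(3 - 9) = 0.751953
L_2(3.5) = (3.5 - 1)/(5 - 1) × (3.5 - 3)/(5 - 3) × (3.5 - 7)/(5 - 7) × (3.5 - 9)/(5 - 9) = 0.375977
L_3(3.5) = (3.5 - 1)/(7 - 1) × (3.5 - 3)/(7 - 3) × (3.5 - 5)/(7 - 5) × (3.5 - 9)/(7 - 9) = -0.107422
L_4(3.5) = (3.5 - 1)/(9 - 1) × (3.5 - 3)/(9 - 3) × (3.5 - 5)/(9 - 5) × (3.5 - 7)/(9 - 7) = 0.017090

P(3.5) = (-1)×L_0(3.5) + (-10)×L_1(3.5) + (-10)×L_2(3.5) + 23×L_3(3.5) + 8×L_4(3.5)
P(3.5) = -13.575684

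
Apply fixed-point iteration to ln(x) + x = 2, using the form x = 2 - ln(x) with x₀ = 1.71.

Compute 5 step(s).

Equation: ln(x) + x = 2
Fixed-point form: x = 2 - ln(x)
x₀ = 1.71

x_1 = g(1.710000) = 1.463507
x_2 = g(1.463507) = 1.619165
x_3 = g(1.619165) = 1.518090
x_4 = g(1.518090) = 1.582547
x_5 = g(1.582547) = 1.540964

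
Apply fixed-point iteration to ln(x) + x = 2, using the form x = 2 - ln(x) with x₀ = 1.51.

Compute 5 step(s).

Equation: ln(x) + x = 2
Fixed-point form: x = 2 - ln(x)
x₀ = 1.51

x_1 = g(1.510000) = 1.587890
x_2 = g(1.587890) = 1.537594
x_3 = g(1.537594) = 1.569781
x_4 = g(1.569781) = 1.549064
x_5 = g(1.549064) = 1.562349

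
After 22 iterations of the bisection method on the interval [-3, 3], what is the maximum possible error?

Bisection error bound: |error| ≤ (b-a)/2^n
|error| ≤ (3 - (-3))/2^22 = 6/2^22
|error| ≤ 0.0000014305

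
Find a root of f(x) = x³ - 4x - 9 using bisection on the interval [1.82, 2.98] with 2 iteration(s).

f(x) = x³ - 4x - 9
Initial interval: [1.82, 2.98]

Iteration 1:
  c_1 = (1.820000 + 2.980000)/2 = 2.400000
  f(c_1) = f(2.400000) = -4.776000
  f(a) × f(c) ≥ 0, new interval: [2.400000, 2.980000]
Iteration 2:
  c_2 = (2.400000 + 2.980000)/2 = 2.690000
  f(c_2) = f(2.690000) = -0.294891
  f(a) × f(c) ≥ 0, new interval: [2.690000, 2.980000]

After 2 iteration(s), the approximation is c_2 = 2.690000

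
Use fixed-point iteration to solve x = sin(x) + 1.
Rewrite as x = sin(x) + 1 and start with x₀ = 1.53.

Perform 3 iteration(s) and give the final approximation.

Equation: x = sin(x) + 1
Fixed-point form: x = sin(x) + 1
x₀ = 1.53

x_1 = g(1.530000) = 1.999168
x_2 = g(1.999168) = 1.909643
x_3 = g(1.909643) = 1.943139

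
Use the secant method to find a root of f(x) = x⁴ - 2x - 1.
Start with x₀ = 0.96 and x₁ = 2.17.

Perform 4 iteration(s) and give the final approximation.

f(x) = x⁴ - 2x - 1
x₀ = 0.96, x₁ = 2.17

Secant formula: x_{n+1} = x_n - f(x_n)(x_n - x_{n-1})/(f(x_n) - f(x_{n-1}))

Iteration 1:
  f(0.960000) = -2.070653
  f(2.170000) = 16.833739
  x_2 = 2.170000 - 16.833739×(2.170000 - 0.960000)/(16.833739 - (-2.070653))
       = 1.092535
Iteration 2:
  f(2.170000) = 16.833739
  f(1.092535) = -1.760311
  x_3 = 1.092535 - (-1.760311)×(1.092535 - 2.170000)/(-1.760311 - 16.833739)
       = 1.194539
Iteration 3:
  f(1.092535) = -1.760311
  f(1.194539) = -1.352967
  x_4 = 1.194539 - (-1.352967)×(1.194539 - 1.092535)/(-1.352967 - (-1.760311))
       = 1.533339
Iteration 4:
  f(1.194539) = -1.352967
  f(1.533339) = 1.461131
  x_5 = 1.533339 - 1.461131×(1.533339 - 1.194539)/(1.461131 - (-1.352967))
       = 1.357428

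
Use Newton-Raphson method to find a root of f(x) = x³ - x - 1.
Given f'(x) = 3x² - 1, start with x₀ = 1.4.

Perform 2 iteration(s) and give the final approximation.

f(x) = x³ - x - 1
f'(x) = 3x² - 1
x₀ = 1.4

Newton-Raphson formula: x_{n+1} = x_n - f(x_n)/f'(x_n)

Iteration 1:
  f(1.400000) = 0.344000
  f'(1.400000) = 4.880000
  x_1 = 1.400000 - 0.344000/4.880000 = 1.329508
Iteration 2:
  f(1.329508) = 0.020520
  f'(1.329508) = 4.302776
  x_2 = 1.329508 - 0.020520/4.302776 = 1.324739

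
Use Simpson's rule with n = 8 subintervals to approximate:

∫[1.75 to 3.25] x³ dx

f(x) = x³
a = 1.75, b = 3.25, n = 8
h = (b - a)/n = 0.187500

Simpson's rule: (h/3)[f(x₀) + 4f(x₁) + 2f(x₂) + ... + f(xₙ)]

x_0 = 1.7500, f(x_0) = 5.359375, coefficient = 1
x_1 = 1.9375, f(x_1) = 7.273193, coefficient = 4
x_2 = 2.1250, f(x_2) = 9.595703, coefficient = 2
x_3 = 2.3125, f(x_3) = 12.366455, coefficient = 4
x_4 = 2.5000, f(x_4) = 15.625000, coefficient = 2
x_5 = 2.6875, f(x_5) = 19.410889, coefficient = 4
x_6 = 2.8750, f(x_6) = 23.763672, coefficient = 2
x_7 = 3.0625, f(x_7) = 28.722900, coefficient = 4
x_8 = 3.2500, f(x_8) = 34.328125, coefficient = 1

I ≈ (0.187500/3) × 408.750000 = 25.546875
Exact value: 25.546875
Error: 0.000000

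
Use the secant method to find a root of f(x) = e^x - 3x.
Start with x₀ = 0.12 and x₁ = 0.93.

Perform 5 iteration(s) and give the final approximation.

f(x) = e^x - 3x
x₀ = 0.12, x₁ = 0.93

Secant formula: x_{n+1} = x_n - f(x_n)(x_n - x_{n-1})/(f(x_n) - f(x_{n-1}))

Iteration 1:
  f(0.120000) = 0.767497
  f(0.930000) = -0.255491
  x_2 = 0.930000 - (-0.255491)×(0.930000 - 0.120000)/(-0.255491 - 0.767497)
       = 0.727703
Iteration 2:
  f(0.930000) = -0.255491
  f(0.727703) = -0.112789
  x_3 = 0.727703 - (-0.112789)×(0.727703 - 0.930000)/(-0.112789 - (-0.255491))
       = 0.567810
Iteration 3:
  f(0.727703) = -0.112789
  f(0.567810) = 0.060969
  x_4 = 0.567810 - 0.060969×(0.567810 - 0.727703)/(0.060969 - (-0.112789))
       = 0.623914
Iteration 4:
  f(0.567810) = 0.060969
  f(0.623914) = -0.005524
  x_5 = 0.623914 - (-0.005524)×(0.623914 - 0.567810)/(-0.005524 - 0.060969)
       = 0.619253
Iteration 5:
  f(0.623914) = -0.005524
  f(0.619253) = -0.000219
  x_6 = 0.619253 - (-0.000219)×(0.619253 - 0.623914)/(-0.000219 - (-0.005524))
       = 0.619061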